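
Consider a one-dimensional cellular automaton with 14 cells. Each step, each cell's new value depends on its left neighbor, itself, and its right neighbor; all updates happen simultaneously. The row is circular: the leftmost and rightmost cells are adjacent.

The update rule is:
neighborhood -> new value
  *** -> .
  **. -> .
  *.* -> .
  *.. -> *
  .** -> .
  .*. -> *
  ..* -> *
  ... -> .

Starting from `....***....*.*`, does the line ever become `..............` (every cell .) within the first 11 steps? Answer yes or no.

yes

*..*...*..**.*
.****.****....
*.........*...
**.......***.*
..*.....*.....
.***...***....
*...*.*...*...
**.**.**.***.*
..............
all cells are . at step 9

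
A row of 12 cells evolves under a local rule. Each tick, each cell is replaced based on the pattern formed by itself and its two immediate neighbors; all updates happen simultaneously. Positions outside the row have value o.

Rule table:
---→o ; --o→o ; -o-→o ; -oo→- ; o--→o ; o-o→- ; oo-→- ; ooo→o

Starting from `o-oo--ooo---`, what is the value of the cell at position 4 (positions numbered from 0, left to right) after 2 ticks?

----oo-o-ooo
oooo---o--oo
position 4 holds -

-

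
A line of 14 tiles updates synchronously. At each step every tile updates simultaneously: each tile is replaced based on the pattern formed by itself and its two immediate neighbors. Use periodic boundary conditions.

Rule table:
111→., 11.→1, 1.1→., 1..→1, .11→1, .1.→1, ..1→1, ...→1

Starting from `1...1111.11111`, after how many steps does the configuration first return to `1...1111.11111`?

11111..1.1....
1...1111.11111

2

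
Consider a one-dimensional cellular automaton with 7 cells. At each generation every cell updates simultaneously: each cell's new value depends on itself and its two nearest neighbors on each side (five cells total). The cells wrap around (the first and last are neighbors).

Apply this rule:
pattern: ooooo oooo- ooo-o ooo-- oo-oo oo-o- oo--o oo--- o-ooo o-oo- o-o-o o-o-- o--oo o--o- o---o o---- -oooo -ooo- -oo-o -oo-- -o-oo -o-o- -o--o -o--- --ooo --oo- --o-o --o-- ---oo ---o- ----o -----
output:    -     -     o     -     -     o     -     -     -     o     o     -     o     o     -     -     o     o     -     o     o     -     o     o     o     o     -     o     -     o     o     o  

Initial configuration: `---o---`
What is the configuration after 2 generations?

ooooo-o
o---o--

o---o--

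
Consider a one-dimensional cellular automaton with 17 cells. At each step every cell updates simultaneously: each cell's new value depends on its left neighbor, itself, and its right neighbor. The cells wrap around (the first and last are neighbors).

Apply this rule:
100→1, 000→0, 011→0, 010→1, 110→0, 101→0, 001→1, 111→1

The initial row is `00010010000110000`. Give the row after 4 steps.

00111111001001000
01011110111111100
11001100011111010
00110010101110010

00110010101110010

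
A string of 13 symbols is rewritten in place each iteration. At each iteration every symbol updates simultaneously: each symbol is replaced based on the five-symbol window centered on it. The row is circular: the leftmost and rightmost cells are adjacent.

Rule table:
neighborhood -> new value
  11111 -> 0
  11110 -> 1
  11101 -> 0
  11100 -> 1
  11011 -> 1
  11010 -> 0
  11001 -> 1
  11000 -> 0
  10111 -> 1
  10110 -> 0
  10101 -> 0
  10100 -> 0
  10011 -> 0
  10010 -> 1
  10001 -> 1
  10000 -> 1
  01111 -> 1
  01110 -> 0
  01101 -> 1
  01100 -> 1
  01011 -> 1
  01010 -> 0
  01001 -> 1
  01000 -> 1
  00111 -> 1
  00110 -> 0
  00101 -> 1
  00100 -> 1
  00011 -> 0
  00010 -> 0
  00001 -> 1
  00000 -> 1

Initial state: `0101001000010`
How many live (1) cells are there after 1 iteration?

10

1100111111011
count of 1: 10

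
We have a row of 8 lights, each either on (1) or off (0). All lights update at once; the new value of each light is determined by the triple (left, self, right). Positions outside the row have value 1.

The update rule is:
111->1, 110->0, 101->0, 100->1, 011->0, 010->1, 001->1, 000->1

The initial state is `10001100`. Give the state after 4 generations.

generation 1: 01110011
generation 2: 00101101
generation 3: 11100000
generation 4: 11011111

11011111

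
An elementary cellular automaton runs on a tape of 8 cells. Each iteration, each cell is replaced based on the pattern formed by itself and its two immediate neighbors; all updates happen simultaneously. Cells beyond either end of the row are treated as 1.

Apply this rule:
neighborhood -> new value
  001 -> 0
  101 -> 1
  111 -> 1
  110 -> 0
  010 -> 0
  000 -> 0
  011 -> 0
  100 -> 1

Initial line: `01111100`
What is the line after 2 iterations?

01010101

iteration 1: 10111010
iteration 2: 01010101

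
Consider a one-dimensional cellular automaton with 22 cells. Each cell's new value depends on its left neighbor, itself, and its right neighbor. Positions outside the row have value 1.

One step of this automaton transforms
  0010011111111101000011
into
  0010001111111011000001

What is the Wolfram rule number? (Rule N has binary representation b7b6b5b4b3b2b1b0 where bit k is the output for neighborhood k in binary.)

164

position 6: 111 → 1  (bit 7 = 1)
position 13: 110 → 0  (bit 6 = 0)
position 14: 101 → 1  (bit 5 = 1)
position 0: 100 → 0  (bit 4 = 0)
position 5: 011 → 0  (bit 3 = 0)
position 2: 010 → 1  (bit 2 = 1)
position 1: 001 → 0  (bit 1 = 0)
position 17: 000 → 0  (bit 0 = 0)
bits b7..b0 = 10100100 = 164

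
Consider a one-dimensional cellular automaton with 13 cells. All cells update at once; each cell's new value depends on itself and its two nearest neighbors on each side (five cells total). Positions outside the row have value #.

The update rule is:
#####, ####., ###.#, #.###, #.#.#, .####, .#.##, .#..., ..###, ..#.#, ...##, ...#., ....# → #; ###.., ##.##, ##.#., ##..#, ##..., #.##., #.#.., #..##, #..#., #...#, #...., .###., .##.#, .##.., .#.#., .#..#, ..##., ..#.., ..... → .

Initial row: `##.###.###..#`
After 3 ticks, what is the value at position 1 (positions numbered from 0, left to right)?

##.#.#.#....#
##.#.#..#.###
##.#....#####
position 1 holds #

#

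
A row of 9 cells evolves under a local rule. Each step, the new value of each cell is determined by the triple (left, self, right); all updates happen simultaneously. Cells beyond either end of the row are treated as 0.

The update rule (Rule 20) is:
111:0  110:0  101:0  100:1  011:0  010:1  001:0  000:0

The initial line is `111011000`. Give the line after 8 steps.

000000100
000000110
000000001
000000001  (fixed point — unchanged through step 8)

000000001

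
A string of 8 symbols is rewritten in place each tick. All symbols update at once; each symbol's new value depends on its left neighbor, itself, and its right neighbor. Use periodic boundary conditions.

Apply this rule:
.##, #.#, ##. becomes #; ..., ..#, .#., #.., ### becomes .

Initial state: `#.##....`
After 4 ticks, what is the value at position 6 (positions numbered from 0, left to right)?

.###....
.#.#....
..#.....
........
position 6 holds .

.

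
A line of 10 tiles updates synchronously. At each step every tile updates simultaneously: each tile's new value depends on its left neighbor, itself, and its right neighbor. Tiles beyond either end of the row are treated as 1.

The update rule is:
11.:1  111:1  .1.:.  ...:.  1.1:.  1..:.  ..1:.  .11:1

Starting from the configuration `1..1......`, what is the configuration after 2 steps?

step 1: 1.........
step 2: 1.........

1.........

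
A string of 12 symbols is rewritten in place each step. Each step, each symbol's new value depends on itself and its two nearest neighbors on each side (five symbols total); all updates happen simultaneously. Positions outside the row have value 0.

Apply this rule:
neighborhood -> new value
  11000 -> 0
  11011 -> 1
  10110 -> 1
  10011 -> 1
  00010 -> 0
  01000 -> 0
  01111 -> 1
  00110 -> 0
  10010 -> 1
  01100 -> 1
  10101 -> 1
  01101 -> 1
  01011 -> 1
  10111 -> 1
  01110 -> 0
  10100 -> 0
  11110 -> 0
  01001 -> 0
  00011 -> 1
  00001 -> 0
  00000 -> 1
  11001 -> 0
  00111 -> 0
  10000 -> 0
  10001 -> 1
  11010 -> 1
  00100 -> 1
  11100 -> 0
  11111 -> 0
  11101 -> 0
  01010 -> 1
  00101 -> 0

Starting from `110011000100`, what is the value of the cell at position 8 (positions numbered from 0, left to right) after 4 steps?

step 1: 010101010100
step 2: 001111111000
step 3: 010100000001
step 4: 001000111001
position 8 holds 1

1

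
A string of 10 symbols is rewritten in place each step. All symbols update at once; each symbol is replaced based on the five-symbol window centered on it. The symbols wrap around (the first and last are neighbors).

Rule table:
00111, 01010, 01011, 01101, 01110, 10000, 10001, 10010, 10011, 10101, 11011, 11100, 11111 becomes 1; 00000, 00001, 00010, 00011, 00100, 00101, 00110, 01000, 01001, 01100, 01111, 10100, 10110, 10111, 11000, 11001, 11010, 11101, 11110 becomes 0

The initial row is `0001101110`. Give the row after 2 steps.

0010011010

step 1: 1000110110
step 2: 0010011010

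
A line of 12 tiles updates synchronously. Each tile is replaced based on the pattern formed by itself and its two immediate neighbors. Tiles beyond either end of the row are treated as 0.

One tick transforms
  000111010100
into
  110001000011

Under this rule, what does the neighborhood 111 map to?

0

At position 4 the neighborhood is 111; the next row has 0 there.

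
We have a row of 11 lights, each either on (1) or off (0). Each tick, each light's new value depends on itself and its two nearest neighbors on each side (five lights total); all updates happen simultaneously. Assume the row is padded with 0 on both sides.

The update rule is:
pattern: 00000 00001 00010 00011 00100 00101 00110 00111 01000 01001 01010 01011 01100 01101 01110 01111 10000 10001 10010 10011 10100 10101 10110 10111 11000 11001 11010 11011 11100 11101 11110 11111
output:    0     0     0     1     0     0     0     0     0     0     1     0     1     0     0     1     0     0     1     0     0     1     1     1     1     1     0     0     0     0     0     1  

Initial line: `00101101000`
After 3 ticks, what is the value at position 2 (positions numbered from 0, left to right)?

00001000000
00000000000
00000000000
position 2 holds 0

0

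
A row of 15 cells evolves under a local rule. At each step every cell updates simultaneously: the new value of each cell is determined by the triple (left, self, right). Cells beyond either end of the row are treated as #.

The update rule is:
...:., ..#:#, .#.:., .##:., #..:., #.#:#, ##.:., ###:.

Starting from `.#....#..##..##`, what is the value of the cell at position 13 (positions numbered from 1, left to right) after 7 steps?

step 1: #....#..#...#..
step 2: ....#..#...#..#
step 3: ...#..#...#..#.
step 4: ..#..#...#..#.#
step 5: .#..#...#..#.#.
step 6: #..#...#..#.#.#
step 7: ..#...#..#.#.#.
position 13 holds .

.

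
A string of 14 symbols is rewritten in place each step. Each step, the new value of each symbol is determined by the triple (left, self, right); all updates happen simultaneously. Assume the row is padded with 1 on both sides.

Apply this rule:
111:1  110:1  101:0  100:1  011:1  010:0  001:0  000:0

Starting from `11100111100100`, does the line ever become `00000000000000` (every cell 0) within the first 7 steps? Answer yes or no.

no

step 1: 11110111110010
step 2: 11110111111000
step 3: 11110111111100
step 4: 11110111111110
step 5: 11110111111110  (fixed point — unchanged through step 7)
step 7 is 11110111111110, still not uniform 0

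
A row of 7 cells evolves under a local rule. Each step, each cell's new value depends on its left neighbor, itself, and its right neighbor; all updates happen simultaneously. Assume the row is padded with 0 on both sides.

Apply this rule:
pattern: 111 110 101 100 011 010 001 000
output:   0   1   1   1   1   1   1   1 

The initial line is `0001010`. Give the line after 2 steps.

1111111
1000001

1000001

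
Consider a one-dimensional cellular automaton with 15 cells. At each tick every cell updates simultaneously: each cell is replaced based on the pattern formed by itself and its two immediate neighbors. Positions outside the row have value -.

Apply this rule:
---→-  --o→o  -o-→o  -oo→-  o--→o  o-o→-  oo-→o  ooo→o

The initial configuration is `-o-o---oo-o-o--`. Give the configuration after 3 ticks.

tick 1: oo-oo-o-o-o-oo-
tick 2: -o--o-o-o-o--oo
tick 3: ooooo-o-o-ooo-o

ooooo-o-o-ooo-o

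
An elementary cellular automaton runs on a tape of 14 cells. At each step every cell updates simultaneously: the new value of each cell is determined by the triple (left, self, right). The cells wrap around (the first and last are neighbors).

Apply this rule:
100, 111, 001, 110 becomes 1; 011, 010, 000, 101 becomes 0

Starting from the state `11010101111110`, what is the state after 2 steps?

01000000111110
10100001011111

10100001011111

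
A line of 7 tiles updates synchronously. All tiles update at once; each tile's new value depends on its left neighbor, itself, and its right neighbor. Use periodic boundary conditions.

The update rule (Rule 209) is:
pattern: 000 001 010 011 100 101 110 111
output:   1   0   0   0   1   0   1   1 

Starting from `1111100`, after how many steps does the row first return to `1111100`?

step 1: 0111110
step 2: 0011111
step 3: 1001111
step 4: 1100111
step 5: 1110011
step 6: 1111001
step 7: 1111100

7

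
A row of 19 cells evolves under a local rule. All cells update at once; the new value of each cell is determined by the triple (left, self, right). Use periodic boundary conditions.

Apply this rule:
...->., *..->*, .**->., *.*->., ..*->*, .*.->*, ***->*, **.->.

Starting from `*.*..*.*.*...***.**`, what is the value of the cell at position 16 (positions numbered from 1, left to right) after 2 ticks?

*

..****.*.**.*.*...*
**.**..*....*.**.**
position 16 holds *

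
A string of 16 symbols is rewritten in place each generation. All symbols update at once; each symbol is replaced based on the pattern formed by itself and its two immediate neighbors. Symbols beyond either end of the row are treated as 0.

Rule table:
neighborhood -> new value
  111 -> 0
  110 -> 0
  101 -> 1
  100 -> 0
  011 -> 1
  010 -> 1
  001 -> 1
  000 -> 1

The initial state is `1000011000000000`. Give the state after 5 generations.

generation 1: 1011110011111111
generation 2: 1110000110000000
generation 3: 1000111100111111
generation 4: 1011100001100000
generation 5: 1110001111001111

1110001111001111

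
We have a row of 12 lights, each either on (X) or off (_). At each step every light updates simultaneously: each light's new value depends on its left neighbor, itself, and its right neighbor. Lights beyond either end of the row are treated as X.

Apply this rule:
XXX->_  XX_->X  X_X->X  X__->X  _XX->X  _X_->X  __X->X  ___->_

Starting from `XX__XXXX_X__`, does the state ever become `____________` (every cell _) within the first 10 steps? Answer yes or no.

no

step 1: _XXXX__XXXXX
step 2: XX__XXXX____
step 3: _XXXX__XX__X
step 4: XX__XXXXXXXX
step 5: _XXXX_______
step 6: XX__XX_____X
step 7: _XXXXXX___XX
step 8: XX____XX_XX_
step 9: _XX__XXXXXXX
step 10: XXXXXX______
step 10 is XXXXXX______, still not uniform _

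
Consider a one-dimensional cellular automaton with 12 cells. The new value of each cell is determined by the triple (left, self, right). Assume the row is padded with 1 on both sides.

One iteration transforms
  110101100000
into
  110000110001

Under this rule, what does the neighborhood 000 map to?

At position 8 the neighborhood is 000; the next row has 0 there.

0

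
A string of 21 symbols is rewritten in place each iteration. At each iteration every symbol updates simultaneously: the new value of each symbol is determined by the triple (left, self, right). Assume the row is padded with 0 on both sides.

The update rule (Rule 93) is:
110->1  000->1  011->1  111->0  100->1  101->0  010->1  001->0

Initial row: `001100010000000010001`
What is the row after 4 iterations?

101101010000101010101

iteration 1: 101111011111111011101
iteration 2: 101001010000001010101
iteration 3: 101101011111101010101
iteration 4: 101101010000101010101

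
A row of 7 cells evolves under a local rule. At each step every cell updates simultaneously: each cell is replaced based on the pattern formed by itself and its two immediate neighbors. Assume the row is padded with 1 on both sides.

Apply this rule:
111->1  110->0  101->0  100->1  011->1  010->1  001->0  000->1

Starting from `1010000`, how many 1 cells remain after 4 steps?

0011110
1011100
0011010
1010010
count of 1: 3

3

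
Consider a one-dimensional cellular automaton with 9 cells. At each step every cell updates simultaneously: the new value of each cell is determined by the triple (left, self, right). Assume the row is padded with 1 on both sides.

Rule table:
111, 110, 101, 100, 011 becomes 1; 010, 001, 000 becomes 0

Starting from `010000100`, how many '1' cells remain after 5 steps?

7

101000010
110100001
111010001
111101001
111110101
count of 1: 7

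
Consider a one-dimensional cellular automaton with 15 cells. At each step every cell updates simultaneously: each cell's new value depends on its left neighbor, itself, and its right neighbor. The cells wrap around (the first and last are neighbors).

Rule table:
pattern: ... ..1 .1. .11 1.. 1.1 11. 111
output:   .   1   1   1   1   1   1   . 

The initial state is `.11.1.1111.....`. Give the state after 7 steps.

step 1: 1111111..11....
step 2: 1.....111111..1
step 3: 11...11....1111
step 4: .11.1111..11...
step 5: 11111..111111..
step 6: 1...1111....111
step 7: 11.11..11..11..

11.11..11..11..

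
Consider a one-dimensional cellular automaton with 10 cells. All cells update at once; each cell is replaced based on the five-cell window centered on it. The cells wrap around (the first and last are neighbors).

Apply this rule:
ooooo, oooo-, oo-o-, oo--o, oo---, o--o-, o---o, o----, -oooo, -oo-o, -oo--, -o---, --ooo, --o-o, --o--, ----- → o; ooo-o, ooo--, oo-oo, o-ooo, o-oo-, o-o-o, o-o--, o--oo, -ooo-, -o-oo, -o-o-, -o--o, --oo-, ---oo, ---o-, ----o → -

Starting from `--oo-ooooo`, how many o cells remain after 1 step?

o--o--ooo-
count of o: 5

5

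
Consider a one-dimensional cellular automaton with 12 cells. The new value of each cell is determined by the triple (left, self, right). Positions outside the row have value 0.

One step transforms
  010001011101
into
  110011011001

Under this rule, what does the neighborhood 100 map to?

0

At position 2 the neighborhood is 100; the next row has 0 there.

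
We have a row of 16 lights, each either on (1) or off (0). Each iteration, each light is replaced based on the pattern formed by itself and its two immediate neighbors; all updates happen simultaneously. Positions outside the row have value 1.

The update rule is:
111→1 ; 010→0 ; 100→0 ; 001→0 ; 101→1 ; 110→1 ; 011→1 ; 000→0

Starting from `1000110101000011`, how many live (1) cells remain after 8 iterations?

iteration 1: 1000111010000011
iteration 2: 1000111100000011
iteration 3: 1000111100000011  (fixed point — unchanged through iteration 8)
count of 1: 7

7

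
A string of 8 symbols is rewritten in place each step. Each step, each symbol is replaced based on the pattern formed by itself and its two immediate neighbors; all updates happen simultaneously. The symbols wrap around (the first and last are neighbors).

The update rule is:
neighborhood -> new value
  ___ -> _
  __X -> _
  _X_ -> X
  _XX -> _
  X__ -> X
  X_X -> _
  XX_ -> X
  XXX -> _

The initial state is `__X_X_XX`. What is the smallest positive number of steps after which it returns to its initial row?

8

X_X_X__X
X_X_XX__
X_X__XX_
X_XX__X_
X__XX_X_
XX__X_X_
_XX_X_X_
__X_X_XX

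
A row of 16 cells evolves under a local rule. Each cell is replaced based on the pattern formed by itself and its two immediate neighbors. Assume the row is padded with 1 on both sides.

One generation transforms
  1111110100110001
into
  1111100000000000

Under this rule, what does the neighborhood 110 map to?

At position 5 the neighborhood is 110; the next row has 0 there.

0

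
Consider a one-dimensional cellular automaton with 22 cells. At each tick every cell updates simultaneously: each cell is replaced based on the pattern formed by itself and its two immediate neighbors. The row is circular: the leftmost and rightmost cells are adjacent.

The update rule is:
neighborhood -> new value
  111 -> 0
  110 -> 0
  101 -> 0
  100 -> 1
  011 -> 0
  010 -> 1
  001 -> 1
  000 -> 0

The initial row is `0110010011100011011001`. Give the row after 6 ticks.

0010000000011111110000

0001111100010100000111
1010000010110110001000
1011000110000001011101
0000101001000011000000
0001101111100100100000
0010000000011111110000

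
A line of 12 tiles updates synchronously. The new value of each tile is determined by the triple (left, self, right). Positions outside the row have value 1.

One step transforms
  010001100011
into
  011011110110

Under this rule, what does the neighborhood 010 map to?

At position 1 the neighborhood is 010; the next row has 1 there.

1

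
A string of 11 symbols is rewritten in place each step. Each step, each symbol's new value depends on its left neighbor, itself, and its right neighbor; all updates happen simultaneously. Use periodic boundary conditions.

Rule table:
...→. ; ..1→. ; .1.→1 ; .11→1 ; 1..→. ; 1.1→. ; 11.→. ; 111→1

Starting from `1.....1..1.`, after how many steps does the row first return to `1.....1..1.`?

1

1.....1..1.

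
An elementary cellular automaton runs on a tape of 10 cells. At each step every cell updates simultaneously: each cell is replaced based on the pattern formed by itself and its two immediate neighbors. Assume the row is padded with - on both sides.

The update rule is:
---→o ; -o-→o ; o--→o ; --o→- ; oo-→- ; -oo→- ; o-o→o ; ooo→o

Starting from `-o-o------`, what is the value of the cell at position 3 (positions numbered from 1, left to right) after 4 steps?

-

-ooooooooo
--ooooooo-
o--ooooo-o
oo--ooo-oo
position 3 holds -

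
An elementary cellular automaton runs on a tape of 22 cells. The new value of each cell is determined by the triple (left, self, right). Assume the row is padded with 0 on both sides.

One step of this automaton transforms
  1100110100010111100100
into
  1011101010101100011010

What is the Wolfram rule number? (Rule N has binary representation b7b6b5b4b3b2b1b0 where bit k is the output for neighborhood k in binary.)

position 14: 111 → 0  (bit 7 = 0)
position 1: 110 → 0  (bit 6 = 0)
position 6: 101 → 1  (bit 5 = 1)
position 2: 100 → 1  (bit 4 = 1)
position 0: 011 → 1  (bit 3 = 1)
position 7: 010 → 0  (bit 2 = 0)
position 3: 001 → 1  (bit 1 = 1)
position 9: 000 → 0  (bit 0 = 0)
bits b7..b0 = 00111010 = 58

58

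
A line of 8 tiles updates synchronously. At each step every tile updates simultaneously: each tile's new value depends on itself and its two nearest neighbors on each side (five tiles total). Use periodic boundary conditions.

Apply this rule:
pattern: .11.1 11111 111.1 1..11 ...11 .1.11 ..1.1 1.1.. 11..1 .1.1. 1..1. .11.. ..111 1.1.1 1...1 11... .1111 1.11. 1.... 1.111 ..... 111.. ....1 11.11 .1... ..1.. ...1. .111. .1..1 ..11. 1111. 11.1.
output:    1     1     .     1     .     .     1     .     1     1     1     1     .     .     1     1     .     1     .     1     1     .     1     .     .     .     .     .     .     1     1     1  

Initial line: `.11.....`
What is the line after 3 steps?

.111.111
.1...1..
...1...1

...1...1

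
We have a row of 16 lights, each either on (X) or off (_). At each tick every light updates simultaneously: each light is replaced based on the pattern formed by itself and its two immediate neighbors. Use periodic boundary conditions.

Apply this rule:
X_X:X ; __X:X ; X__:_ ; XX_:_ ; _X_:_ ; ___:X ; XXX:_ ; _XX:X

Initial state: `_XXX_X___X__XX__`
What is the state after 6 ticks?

tick 1: XX__X__XX__XX__X
tick 2: ___X__XX__XX__XX
tick 3: _XX__XX__XX__XX_
tick 4: XX__XX__XX__XX__
tick 5: X__XX__XX__XX__X
tick 6: __XX__XX__XX__XX

__XX__XX__XX__XX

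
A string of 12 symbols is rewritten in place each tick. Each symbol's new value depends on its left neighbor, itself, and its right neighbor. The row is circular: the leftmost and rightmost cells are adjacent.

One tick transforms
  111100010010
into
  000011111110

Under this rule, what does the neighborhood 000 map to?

At position 5 the neighborhood is 000; the next row has 1 there.

1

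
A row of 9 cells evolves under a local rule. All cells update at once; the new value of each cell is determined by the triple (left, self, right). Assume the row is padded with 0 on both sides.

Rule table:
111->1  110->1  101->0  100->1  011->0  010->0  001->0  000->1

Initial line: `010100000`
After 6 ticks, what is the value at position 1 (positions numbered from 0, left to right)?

1

tick 1: 000011111
tick 2: 111001111
tick 3: 011100111
tick 4: 001110011
tick 5: 100111001
tick 6: 010011100
position 1 holds 1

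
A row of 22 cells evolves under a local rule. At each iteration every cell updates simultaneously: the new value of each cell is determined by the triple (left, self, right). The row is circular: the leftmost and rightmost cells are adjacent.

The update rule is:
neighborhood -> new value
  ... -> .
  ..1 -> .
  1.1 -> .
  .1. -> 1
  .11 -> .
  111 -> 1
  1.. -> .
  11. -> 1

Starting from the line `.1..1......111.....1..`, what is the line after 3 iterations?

iteration 1: .1..1.......11.....1..
iteration 2: .1..1........1.....1..
iteration 3: .1..1........1.....1..

.1..1........1.....1..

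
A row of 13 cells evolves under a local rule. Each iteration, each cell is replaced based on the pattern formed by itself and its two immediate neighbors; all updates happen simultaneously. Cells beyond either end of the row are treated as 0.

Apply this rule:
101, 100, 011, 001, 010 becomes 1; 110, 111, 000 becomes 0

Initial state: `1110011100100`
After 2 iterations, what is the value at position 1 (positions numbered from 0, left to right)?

1001110011110
1111001110001
position 1 holds 1

1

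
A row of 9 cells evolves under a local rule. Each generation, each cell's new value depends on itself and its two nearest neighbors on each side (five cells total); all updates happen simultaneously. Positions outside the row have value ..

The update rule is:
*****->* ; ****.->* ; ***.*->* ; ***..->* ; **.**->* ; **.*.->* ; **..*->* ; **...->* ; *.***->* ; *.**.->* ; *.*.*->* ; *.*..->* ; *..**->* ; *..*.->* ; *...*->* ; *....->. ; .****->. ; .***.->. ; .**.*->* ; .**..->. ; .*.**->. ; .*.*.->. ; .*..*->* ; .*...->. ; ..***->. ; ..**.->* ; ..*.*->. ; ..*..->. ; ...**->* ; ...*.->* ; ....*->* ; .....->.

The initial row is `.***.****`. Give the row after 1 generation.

*..***.**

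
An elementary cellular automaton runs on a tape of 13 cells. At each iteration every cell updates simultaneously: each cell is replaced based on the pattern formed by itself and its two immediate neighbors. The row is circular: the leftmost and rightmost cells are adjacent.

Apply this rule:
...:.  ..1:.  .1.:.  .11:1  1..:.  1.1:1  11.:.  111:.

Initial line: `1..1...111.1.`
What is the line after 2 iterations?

...........1.

iteration 1: .......1..1.1
iteration 2: ...........1.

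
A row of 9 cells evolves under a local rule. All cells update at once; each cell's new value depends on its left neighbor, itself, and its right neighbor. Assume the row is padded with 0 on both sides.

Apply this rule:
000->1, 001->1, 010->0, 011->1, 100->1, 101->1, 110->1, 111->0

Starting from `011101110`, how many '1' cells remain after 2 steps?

110111011
111101111
count of 1: 8

8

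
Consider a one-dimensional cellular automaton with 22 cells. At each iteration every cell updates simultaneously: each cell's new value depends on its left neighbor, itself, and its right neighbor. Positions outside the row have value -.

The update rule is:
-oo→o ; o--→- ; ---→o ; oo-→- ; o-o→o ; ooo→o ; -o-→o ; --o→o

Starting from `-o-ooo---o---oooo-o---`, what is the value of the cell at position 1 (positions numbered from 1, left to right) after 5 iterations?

o

iteration 1: ooooo--ooo-ooooo-oo-oo
iteration 2: oooo--ooo-ooooo-oo-oo-
iteration 3: ooo--ooo-ooooo-oo-oo--
iteration 4: oo--ooo-ooooo-oo-oo--o
iteration 5: o--ooo-ooooo-oo-oo--oo
position 1 holds o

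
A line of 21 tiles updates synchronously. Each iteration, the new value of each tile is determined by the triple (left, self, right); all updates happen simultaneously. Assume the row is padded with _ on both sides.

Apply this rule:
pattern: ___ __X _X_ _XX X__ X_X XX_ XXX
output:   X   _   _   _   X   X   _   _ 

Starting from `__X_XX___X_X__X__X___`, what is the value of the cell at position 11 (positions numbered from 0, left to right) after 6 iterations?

iteration 1: X__X__XX__X_X__X__XXX
iteration 2: _X__X___X__X_X__X____
iteration 3: __X__XX__X__X_X__XXXX
iteration 4: X__X___X__X__X_X_____
iteration 5: _X__XX__X__X__X_XXXXX
iteration 6: __X___X__X__X__X_____
position 11 holds _

_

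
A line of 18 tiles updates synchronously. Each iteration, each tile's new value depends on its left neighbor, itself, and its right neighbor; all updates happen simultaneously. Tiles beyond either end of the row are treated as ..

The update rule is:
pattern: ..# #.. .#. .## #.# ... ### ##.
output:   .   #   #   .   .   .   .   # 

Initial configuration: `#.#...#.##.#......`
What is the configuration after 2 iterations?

#..##.##.#..##....

#.##..#..#.##.....
#..##.##.#..##....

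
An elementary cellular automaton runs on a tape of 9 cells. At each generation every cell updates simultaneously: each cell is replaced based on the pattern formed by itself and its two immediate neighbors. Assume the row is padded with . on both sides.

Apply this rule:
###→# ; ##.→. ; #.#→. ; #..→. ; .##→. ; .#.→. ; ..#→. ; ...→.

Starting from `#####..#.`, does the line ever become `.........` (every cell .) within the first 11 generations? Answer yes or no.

.###.....
..#......
.........
all cells are . at generation 3

yes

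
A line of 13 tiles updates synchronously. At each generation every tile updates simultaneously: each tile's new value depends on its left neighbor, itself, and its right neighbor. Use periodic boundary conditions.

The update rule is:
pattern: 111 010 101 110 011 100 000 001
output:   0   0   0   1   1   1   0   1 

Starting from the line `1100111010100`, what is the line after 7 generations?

1111101000011
0000100100110
0001011011111
1010011010001
1001111001011
1111001110010
1001111011100

1001111011100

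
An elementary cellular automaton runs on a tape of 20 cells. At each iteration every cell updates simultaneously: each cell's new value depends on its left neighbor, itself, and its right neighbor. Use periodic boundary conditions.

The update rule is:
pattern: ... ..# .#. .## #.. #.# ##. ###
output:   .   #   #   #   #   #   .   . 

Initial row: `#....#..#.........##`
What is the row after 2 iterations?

iteration 1: .#..######.......##.
iteration 2: #####.....#.....##.#

#####.....#.....##.#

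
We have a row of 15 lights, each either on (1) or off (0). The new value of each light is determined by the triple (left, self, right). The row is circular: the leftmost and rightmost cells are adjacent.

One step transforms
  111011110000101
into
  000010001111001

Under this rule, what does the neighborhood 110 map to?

At position 2 the neighborhood is 110; the next row has 0 there.

0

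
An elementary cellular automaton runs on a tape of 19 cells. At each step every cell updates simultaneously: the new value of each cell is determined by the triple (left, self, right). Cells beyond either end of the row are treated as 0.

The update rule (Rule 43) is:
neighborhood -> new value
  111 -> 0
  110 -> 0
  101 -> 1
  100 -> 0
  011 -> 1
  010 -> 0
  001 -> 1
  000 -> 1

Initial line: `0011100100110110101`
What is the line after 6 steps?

0011100110101001001

step 1: 1110001001101101010
step 2: 1000110011011010100
step 3: 0011100110110101001
step 4: 1110001101101010010
step 5: 1000111011010100100
step 6: 0011100110101001001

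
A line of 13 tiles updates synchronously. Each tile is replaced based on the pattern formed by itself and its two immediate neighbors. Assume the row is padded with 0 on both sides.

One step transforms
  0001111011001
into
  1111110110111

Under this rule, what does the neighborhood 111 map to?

1

At position 4 the neighborhood is 111; the next row has 1 there.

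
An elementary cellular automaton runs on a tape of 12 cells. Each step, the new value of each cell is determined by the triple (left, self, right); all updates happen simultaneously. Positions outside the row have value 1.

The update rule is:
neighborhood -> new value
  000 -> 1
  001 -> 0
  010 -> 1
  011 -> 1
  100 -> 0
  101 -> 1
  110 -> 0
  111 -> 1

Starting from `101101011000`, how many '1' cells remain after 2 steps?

8

step 1: 011011110010
step 2: 110111100011
count of 1: 8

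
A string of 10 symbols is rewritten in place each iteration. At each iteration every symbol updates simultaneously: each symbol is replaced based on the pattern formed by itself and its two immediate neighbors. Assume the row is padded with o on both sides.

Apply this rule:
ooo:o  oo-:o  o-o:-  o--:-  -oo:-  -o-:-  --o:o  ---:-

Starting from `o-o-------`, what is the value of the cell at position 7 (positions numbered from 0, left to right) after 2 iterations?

o--------o
o-------o-
position 7 holds -

-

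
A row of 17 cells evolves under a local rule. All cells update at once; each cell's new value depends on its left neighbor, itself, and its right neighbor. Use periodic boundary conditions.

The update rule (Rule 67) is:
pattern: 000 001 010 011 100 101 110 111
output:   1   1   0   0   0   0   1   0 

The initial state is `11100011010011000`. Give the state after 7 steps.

01010000010111000

00101101000101011
01000100011000001
00011001101011110
11101010100000010
00100000001111100
11001111110000101
01010000010111000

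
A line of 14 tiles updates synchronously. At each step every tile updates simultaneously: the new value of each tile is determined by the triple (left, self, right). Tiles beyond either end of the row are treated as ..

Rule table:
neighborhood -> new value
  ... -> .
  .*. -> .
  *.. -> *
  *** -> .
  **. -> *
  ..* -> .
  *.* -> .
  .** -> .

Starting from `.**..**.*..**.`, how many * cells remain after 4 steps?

4

..**..*..*..**
...**..*..*..*
....**..*..*..
.....**..*..*.
count of *: 4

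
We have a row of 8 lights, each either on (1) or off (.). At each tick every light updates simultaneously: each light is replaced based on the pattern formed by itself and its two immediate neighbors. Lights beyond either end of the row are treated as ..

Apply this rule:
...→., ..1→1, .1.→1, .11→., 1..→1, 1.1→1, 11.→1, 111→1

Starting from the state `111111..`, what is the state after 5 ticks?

.111111.
1.111111
11.11111
.11.1111
1.11.111

1.11.111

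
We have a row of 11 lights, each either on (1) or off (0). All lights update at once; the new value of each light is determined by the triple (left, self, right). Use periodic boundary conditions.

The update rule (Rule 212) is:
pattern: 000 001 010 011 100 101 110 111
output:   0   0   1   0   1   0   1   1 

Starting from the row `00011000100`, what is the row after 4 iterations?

11000001100

00001100110
00000110011
10000011001
11000001100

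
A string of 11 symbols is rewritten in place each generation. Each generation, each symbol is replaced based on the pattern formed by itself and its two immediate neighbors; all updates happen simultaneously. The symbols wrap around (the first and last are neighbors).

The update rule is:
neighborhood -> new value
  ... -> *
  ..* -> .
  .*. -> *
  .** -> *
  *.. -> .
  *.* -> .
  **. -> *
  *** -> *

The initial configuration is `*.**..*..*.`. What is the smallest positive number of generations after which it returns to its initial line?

*.**..*..*.

1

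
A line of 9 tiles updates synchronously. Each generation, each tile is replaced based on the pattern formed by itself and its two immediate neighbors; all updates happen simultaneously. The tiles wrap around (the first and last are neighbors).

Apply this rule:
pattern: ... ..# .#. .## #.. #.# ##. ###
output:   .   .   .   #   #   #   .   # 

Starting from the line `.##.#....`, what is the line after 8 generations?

.#.#.#...
..#.#.#..
...#.#.#.
....#.#.#
#....#.#.
.#....#.#
#.#....#.
.#.#....#

.#.#....#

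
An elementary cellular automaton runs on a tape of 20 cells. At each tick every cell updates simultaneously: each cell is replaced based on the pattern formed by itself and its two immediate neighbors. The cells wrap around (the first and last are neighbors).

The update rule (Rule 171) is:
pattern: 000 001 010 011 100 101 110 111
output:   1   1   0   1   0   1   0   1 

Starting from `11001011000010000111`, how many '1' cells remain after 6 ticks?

10010110011100111111
00101100111001111111
01011001110011111110
10110011100111111100
01100111001111111001
11001110011111110010
count of 1: 13

13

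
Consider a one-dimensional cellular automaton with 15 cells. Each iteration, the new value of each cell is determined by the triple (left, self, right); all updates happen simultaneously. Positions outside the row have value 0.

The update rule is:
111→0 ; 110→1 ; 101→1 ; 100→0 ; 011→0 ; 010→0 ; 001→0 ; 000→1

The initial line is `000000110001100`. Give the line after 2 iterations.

111110010100101
000010001000010

000010001000010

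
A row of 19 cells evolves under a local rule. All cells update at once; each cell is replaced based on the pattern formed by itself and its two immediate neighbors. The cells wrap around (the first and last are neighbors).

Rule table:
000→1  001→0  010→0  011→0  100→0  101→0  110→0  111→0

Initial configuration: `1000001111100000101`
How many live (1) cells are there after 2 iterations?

9

iteration 1: 0011100000001110000
iteration 2: 1000001111100000111
count of 1: 9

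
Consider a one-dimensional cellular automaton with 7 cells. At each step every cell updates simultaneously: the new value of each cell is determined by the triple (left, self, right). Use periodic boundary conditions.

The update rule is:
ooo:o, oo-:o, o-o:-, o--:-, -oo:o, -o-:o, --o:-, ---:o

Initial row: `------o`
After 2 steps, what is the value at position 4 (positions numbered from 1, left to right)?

o

-oooo-o
-oooo-o
position 4 holds o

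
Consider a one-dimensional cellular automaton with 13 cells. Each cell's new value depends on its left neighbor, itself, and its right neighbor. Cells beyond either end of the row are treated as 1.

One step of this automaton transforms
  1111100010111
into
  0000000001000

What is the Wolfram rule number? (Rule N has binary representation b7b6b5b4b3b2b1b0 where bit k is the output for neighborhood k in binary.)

32

position 0: 111 → 0  (bit 7 = 0)
position 4: 110 → 0  (bit 6 = 0)
position 9: 101 → 1  (bit 5 = 1)
position 5: 100 → 0  (bit 4 = 0)
position 10: 011 → 0  (bit 3 = 0)
position 8: 010 → 0  (bit 2 = 0)
position 7: 001 → 0  (bit 1 = 0)
position 6: 000 → 0  (bit 0 = 0)
bits b7..b0 = 00100000 = 32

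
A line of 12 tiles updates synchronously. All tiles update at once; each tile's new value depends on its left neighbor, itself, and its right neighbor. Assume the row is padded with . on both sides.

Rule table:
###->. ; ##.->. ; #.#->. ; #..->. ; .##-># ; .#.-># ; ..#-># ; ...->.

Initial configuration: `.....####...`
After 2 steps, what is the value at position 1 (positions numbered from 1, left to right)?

.

....##......
...##.......
position 1 holds .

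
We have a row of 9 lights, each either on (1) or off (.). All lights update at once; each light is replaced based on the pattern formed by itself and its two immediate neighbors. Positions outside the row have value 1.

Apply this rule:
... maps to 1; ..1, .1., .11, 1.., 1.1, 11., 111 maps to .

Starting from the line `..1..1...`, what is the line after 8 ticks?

.......1.
.11111...
.......1.  (repeats tick 1; period 2)
tick 8: .11111...

.11111...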